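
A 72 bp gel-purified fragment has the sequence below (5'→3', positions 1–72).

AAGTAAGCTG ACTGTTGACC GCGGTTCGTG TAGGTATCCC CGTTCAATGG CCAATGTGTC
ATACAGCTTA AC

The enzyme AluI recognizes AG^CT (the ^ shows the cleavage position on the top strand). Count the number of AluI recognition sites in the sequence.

AGCT occurs starting at positions 6, 65.
AluI cuts at 2 sites.

2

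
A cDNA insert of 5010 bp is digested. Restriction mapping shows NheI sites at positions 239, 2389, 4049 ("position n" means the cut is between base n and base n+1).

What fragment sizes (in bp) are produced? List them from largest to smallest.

2150, 1660, 961, 239 bp

Linear molecule, 3 cuts → 4 fragments:
  239 − 0 = 239 bp
  2389 − 239 = 2150 bp
  4049 − 2389 = 1660 bp
  5010 − 4049 = 961 bp
Sorted largest to smallest: 2150, 1660, 961, 239 bp.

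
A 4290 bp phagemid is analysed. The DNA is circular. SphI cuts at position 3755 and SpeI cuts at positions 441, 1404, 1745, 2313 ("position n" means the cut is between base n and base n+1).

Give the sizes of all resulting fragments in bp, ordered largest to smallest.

Combined cut positions (sorted): 441, 1404, 1745, 2313, 3755.
Circular molecule, 5 cuts → 5 fragments:
  1404 − 441 = 963 bp
  1745 − 1404 = 341 bp
  2313 − 1745 = 568 bp
  3755 − 2313 = 1442 bp
  wrap: 4290 − 3755 + 441 = 976 bp
Sorted largest to smallest: 1442, 976, 963, 568, 341 bp.

1442, 976, 963, 568, 341 bp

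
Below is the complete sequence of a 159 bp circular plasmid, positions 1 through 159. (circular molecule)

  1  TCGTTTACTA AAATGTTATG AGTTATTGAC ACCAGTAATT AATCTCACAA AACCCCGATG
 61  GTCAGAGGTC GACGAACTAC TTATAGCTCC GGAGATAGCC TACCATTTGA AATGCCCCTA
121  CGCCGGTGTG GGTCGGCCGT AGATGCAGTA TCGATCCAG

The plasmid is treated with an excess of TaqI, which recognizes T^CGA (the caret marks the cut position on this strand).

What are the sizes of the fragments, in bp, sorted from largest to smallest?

TaqI sites (TCGA) start at positions 69, 151.
TaqI cuts after the first base of each site, so after positions 69, 151.
Circular molecule, 2 cuts → 2 fragments:
  70–151 → 82 bp
  152–159 then 1–69 → 8 + 69 = 77 bp
Sorted largest to smallest: 82, 77 bp.

82, 77 bp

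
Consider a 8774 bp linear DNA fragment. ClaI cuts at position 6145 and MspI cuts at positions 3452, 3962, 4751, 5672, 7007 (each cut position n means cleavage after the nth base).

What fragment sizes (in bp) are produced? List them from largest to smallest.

3452, 1767, 921, 862, 789, 510, 473 bp

Combined cut positions (sorted): 3452, 3962, 4751, 5672, 6145, 7007.
Linear molecule, 6 cuts → 7 fragments:
  3452 − 0 = 3452 bp
  3962 − 3452 = 510 bp
  4751 − 3962 = 789 bp
  5672 − 4751 = 921 bp
  6145 − 5672 = 473 bp
  7007 − 6145 = 862 bp
  8774 − 7007 = 1767 bp
Sorted largest to smallest: 3452, 1767, 921, 862, 789, 510, 473 bp.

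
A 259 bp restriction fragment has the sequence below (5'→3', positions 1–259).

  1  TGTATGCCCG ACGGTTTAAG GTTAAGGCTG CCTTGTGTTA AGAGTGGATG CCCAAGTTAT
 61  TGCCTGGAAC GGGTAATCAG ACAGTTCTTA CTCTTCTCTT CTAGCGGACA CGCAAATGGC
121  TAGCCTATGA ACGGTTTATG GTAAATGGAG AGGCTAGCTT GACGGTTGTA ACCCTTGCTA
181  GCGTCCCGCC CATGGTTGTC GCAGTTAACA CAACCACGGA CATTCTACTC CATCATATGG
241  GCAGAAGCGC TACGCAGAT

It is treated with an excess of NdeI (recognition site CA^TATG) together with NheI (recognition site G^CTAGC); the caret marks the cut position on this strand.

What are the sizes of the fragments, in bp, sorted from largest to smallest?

119, 58, 34, 24, 24 bp

The NdeI site (CATATG) starts at position 234.
NdeI cuts after base 2 of each site, so after position 235.
NheI sites (GCTAGC) start at positions 119, 153, 177.
NheI cuts after the first base of each site, so after positions 119, 153, 177.
Combined cut positions: 119, 153, 177, 235.
Linear molecule, 4 cuts → 5 fragments:
  1–119 → 119 bp
  120–153 → 34 bp
  154–177 → 24 bp
  178–235 → 58 bp
  236–259 → 24 bp
Sorted largest to smallest: 119, 58, 34, 24, 24 bp.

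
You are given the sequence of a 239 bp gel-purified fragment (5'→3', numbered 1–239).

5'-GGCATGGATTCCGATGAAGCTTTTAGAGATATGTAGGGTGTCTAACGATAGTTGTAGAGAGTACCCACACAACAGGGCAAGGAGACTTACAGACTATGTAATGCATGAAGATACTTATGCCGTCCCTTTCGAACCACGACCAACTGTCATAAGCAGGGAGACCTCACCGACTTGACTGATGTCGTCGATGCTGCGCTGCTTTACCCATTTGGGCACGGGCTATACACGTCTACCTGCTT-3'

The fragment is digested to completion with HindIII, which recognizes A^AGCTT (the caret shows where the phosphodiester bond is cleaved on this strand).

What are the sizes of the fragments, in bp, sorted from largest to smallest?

The HindIII site (AAGCTT) starts at position 17.
HindIII cuts after the first base of each site, so after position 17.
Linear molecule, 1 cut → 2 fragments:
  1–17 → 17 bp
  18–239 → 222 bp
Sorted largest to smallest: 222, 17 bp.

222, 17 bp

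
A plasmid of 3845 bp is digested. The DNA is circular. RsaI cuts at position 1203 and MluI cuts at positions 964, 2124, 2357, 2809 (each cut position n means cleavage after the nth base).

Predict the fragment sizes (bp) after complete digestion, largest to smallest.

2000, 921, 452, 239, 233 bp

Combined cut positions (sorted): 964, 1203, 2124, 2357, 2809.
Circular molecule, 5 cuts → 5 fragments:
  1203 − 964 = 239 bp
  2124 − 1203 = 921 bp
  2357 − 2124 = 233 bp
  2809 − 2357 = 452 bp
  wrap: 3845 − 2809 + 964 = 2000 bp
Sorted largest to smallest: 2000, 921, 452, 239, 233 bp.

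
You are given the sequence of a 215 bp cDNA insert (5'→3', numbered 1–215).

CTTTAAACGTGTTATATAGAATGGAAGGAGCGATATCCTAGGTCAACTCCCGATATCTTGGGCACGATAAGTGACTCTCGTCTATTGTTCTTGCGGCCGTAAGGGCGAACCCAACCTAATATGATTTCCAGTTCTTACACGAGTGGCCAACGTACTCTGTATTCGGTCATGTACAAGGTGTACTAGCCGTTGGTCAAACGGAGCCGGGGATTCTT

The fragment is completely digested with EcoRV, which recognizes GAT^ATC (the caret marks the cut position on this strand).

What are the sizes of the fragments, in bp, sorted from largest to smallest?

161, 34, 20 bp

EcoRV sites (GATATC) start at positions 32, 52.
EcoRV cuts after base 3 of each site, so after positions 34, 54.
Linear molecule, 2 cuts → 3 fragments:
  1–34 → 34 bp
  35–54 → 20 bp
  55–215 → 161 bp
Sorted largest to smallest: 161, 34, 20 bp.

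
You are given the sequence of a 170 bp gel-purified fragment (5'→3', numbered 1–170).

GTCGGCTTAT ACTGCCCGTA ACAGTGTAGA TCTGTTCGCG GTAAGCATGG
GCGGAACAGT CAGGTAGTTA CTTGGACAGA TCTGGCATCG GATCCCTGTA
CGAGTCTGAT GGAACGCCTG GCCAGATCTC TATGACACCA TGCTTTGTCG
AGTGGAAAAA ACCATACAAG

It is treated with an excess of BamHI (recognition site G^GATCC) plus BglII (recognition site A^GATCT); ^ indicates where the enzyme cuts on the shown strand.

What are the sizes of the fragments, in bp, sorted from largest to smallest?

50, 46, 34, 28, 12 bp

The BamHI site (GGATCC) starts at position 90.
BamHI cuts after the first base of each site, so after position 90.
BglII sites (AGATCT) start at positions 28, 78, 124.
BglII cuts after the first base of each site, so after positions 28, 78, 124.
Combined cut positions: 28, 78, 90, 124.
Linear molecule, 4 cuts → 5 fragments:
  1–28 → 28 bp
  29–78 → 50 bp
  79–90 → 12 bp
  91–124 → 34 bp
  125–170 → 46 bp
Sorted largest to smallest: 50, 46, 34, 28, 12 bp.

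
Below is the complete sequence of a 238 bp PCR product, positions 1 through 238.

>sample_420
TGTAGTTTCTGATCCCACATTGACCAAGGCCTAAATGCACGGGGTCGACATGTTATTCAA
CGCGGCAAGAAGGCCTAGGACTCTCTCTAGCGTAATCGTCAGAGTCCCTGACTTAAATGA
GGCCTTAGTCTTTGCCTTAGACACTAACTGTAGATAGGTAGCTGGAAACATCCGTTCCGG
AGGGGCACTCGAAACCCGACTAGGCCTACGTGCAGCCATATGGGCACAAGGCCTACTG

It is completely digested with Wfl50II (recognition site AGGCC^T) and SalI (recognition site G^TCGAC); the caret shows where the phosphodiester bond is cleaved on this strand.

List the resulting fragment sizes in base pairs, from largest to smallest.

82, 49, 31, 31, 27, 13, 5 bp

Wfl50II sites (AGGCCT) start at positions 27, 71, 120, 202, 229.
Wfl50II cuts after base 5 of each site (before the last base), so after positions 31, 75, 124, 206, 233.
The SalI site (GTCGAC) starts at position 44.
SalI cuts after the first base of each site, so after position 44.
Combined cut positions: 31, 44, 75, 124, 206, 233.
Linear molecule, 6 cuts → 7 fragments:
  1–31 → 31 bp
  32–44 → 13 bp
  45–75 → 31 bp
  76–124 → 49 bp
  125–206 → 82 bp
  207–233 → 27 bp
  234–238 → 5 bp
Sorted largest to smallest: 82, 49, 31, 31, 27, 13, 5 bp.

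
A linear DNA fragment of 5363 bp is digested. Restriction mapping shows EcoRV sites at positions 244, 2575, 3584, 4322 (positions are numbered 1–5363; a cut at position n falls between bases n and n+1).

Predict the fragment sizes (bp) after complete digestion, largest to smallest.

Linear molecule, 4 cuts → 5 fragments:
  244 − 0 = 244 bp
  2575 − 244 = 2331 bp
  3584 − 2575 = 1009 bp
  4322 − 3584 = 738 bp
  5363 − 4322 = 1041 bp
Sorted largest to smallest: 2331, 1041, 1009, 738, 244 bp.

2331, 1041, 1009, 738, 244 bp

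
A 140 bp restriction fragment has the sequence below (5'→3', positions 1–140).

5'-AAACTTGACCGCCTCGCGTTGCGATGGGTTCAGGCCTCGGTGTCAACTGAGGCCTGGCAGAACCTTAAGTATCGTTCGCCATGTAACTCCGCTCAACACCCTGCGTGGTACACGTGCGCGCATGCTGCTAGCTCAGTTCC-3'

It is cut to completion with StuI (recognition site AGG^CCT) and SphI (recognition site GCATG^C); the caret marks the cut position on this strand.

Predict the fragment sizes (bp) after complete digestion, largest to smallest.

72, 34, 18, 16 bp

StuI sites (AGGCCT) start at positions 32, 50.
StuI cuts after base 3 of each site, so after positions 34, 52.
The SphI site (GCATGC) starts at position 120.
SphI cuts after base 5 of each site (before the last base), so after position 124.
Combined cut positions: 34, 52, 124.
Linear molecule, 3 cuts → 4 fragments:
  1–34 → 34 bp
  35–52 → 18 bp
  53–124 → 72 bp
  125–140 → 16 bp
Sorted largest to smallest: 72, 34, 18, 16 bp.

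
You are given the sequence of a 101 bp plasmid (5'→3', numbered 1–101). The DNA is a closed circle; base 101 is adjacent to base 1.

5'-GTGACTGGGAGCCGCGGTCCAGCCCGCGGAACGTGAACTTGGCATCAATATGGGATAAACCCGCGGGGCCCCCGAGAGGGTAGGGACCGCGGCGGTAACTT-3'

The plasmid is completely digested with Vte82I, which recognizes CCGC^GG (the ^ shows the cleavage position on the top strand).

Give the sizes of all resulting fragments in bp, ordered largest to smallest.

Vte82I sites (CCGCGG) start at positions 12, 24, 61, 87.
Vte82I cuts after base 4 of each site, so after positions 15, 27, 64, 90.
Circular molecule, 4 cuts → 4 fragments:
  16–27 → 12 bp
  28–64 → 37 bp
  65–90 → 26 bp
  91–101 then 1–15 → 11 + 15 = 26 bp
Sorted largest to smallest: 37, 26, 26, 12 bp.

37, 26, 26, 12 bp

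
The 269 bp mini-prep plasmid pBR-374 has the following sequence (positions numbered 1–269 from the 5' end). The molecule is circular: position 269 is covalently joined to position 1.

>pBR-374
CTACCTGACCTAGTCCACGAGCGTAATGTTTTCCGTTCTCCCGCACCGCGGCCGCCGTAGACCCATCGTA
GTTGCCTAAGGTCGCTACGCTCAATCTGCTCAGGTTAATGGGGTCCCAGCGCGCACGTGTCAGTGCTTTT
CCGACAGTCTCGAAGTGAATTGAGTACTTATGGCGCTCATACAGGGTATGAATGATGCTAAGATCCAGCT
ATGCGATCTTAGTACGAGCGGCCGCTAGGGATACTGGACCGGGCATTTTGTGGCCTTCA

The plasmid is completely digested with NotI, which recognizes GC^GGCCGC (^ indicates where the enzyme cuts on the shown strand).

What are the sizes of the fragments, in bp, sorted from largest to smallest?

NotI sites (GCGGCCGC) start at positions 48, 228.
NotI cuts after base 2 of each site, so after positions 49, 229.
Circular molecule, 2 cuts → 2 fragments:
  50–229 → 180 bp
  230–269 then 1–49 → 40 + 49 = 89 bp
Sorted largest to smallest: 180, 89 bp.

180, 89 bp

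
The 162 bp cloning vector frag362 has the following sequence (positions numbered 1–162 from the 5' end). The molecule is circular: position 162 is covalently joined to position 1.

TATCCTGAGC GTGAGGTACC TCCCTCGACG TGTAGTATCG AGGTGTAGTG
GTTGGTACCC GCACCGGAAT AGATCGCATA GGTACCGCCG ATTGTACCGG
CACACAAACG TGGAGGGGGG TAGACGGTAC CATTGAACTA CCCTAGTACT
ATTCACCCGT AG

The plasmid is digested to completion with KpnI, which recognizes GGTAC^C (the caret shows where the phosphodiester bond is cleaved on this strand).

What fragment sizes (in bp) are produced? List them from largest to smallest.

51, 45, 39, 27 bp

KpnI sites (GGTACC) start at positions 15, 54, 81, 126.
KpnI cuts after base 5 of each site (before the last base), so after positions 19, 58, 85, 130.
Circular molecule, 4 cuts → 4 fragments:
  20–58 → 39 bp
  59–85 → 27 bp
  86–130 → 45 bp
  131–162 then 1–19 → 32 + 19 = 51 bp
Sorted largest to smallest: 51, 45, 39, 27 bp.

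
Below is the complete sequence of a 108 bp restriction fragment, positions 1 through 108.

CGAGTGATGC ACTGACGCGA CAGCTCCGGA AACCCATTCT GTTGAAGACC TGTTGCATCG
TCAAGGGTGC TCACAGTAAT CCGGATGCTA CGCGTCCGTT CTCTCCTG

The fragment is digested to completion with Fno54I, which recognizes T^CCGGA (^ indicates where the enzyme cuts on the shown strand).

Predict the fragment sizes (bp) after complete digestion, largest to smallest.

55, 28, 25 bp

Fno54I sites (TCCGGA) start at positions 25, 80.
Fno54I cuts after the first base of each site, so after positions 25, 80.
Linear molecule, 2 cuts → 3 fragments:
  1–25 → 25 bp
  26–80 → 55 bp
  81–108 → 28 bp
Sorted largest to smallest: 55, 28, 25 bp.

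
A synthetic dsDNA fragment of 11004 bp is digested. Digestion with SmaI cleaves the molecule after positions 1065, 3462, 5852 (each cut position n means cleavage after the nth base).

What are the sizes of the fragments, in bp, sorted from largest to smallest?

5152, 2397, 2390, 1065 bp

Linear molecule, 3 cuts → 4 fragments:
  1065 − 0 = 1065 bp
  3462 − 1065 = 2397 bp
  5852 − 3462 = 2390 bp
  11004 − 5852 = 5152 bp
Sorted largest to smallest: 5152, 2397, 2390, 1065 bp.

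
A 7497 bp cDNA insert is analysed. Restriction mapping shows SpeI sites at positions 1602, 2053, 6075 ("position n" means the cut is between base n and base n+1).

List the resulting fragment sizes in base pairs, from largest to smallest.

4022, 1602, 1422, 451 bp

Linear molecule, 3 cuts → 4 fragments:
  1602 − 0 = 1602 bp
  2053 − 1602 = 451 bp
  6075 − 2053 = 4022 bp
  7497 − 6075 = 1422 bp
Sorted largest to smallest: 4022, 1602, 1422, 451 bp.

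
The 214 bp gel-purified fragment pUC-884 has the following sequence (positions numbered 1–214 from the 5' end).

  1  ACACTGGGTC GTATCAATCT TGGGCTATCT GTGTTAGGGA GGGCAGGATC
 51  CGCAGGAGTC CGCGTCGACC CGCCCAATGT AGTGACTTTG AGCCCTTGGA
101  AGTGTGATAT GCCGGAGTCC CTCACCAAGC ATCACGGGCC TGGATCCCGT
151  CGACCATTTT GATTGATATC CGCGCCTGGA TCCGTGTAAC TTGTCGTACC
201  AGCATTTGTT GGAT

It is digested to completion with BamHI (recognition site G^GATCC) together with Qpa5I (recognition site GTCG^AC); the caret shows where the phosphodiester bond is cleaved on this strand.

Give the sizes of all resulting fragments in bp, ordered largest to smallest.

75, 46, 36, 26, 21, 10 bp

BamHI sites (GGATCC) start at positions 46, 142, 178.
BamHI cuts after the first base of each site, so after positions 46, 142, 178.
Qpa5I sites (GTCGAC) start at positions 64, 149.
Qpa5I cuts after base 4 of each site, so after positions 67, 152.
Combined cut positions: 46, 67, 142, 152, 178.
Linear molecule, 5 cuts → 6 fragments:
  1–46 → 46 bp
  47–67 → 21 bp
  68–142 → 75 bp
  143–152 → 10 bp
  153–178 → 26 bp
  179–214 → 36 bp
Sorted largest to smallest: 75, 46, 36, 26, 21, 10 bp.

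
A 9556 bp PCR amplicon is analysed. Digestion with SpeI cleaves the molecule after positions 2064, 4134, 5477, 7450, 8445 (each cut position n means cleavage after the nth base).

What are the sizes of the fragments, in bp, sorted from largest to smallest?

2070, 2064, 1973, 1343, 1111, 995 bp

Linear molecule, 5 cuts → 6 fragments:
  2064 − 0 = 2064 bp
  4134 − 2064 = 2070 bp
  5477 − 4134 = 1343 bp
  7450 − 5477 = 1973 bp
  8445 − 7450 = 995 bp
  9556 − 8445 = 1111 bp
Sorted largest to smallest: 2070, 2064, 1973, 1343, 1111, 995 bp.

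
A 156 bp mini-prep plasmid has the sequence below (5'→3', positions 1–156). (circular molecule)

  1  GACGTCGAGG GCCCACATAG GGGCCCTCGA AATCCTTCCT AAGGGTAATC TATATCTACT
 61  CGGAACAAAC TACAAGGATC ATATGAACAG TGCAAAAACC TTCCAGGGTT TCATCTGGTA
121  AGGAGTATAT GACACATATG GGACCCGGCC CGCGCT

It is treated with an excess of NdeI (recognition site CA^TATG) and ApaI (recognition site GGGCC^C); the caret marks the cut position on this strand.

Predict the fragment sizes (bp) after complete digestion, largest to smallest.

NdeI sites (CATATG) start at positions 80, 135.
NdeI cuts after base 2 of each site, so after positions 81, 136.
ApaI sites (GGGCCC) start at positions 9, 21.
ApaI cuts after base 5 of each site (before the last base), so after positions 13, 25.
Combined cut positions: 13, 25, 81, 136.
Circular molecule, 4 cuts → 4 fragments:
  14–25 → 12 bp
  26–81 → 56 bp
  82–136 → 55 bp
  137–156 then 1–13 → 20 + 13 = 33 bp
Sorted largest to smallest: 56, 55, 33, 12 bp.

56, 55, 33, 12 bp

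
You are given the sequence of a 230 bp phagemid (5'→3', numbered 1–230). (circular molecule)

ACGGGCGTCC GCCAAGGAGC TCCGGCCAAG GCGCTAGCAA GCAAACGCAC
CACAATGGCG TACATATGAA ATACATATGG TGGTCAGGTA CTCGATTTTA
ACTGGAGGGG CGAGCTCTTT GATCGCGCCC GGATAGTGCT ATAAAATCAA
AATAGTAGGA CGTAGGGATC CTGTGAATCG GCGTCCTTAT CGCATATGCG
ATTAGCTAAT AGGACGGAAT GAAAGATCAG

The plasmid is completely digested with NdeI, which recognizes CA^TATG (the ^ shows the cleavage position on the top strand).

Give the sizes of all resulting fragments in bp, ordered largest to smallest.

NdeI sites (CATATG) start at positions 63, 74, 193.
NdeI cuts after base 2 of each site, so after positions 64, 75, 194.
Circular molecule, 3 cuts → 3 fragments:
  65–75 → 11 bp
  76–194 → 119 bp
  195–230 then 1–64 → 36 + 64 = 100 bp
Sorted largest to smallest: 119, 100, 11 bp.

119, 100, 11 bp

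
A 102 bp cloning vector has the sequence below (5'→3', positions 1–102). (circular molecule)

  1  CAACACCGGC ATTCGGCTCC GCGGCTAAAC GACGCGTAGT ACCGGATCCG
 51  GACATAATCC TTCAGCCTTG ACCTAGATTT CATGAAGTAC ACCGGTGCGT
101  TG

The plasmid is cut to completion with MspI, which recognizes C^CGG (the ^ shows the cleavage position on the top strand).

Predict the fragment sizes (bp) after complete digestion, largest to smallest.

44, 36, 16, 6 bp

MspI sites (CCGG) start at positions 6, 42, 48, 92.
MspI cuts after the first base of each site, so after positions 6, 42, 48, 92.
Circular molecule, 4 cuts → 4 fragments:
  7–42 → 36 bp
  43–48 → 6 bp
  49–92 → 44 bp
  93–102 then 1–6 → 10 + 6 = 16 bp
Sorted largest to smallest: 44, 36, 16, 6 bp.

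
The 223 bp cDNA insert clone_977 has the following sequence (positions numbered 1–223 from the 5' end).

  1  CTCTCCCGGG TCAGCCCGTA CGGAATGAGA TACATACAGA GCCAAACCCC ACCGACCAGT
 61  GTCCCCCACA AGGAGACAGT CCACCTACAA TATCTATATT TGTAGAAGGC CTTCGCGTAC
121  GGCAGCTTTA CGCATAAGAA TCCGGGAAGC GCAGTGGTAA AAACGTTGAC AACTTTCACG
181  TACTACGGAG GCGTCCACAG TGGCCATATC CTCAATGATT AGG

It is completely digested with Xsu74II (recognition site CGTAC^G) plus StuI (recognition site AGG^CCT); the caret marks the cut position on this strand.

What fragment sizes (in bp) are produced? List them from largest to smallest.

Xsu74II sites (CGTACG) start at positions 17, 116.
Xsu74II cuts after base 5 of each site (before the last base), so after positions 21, 120.
The StuI site (AGGCCT) starts at position 107.
StuI cuts after base 3 of each site, so after position 109.
Combined cut positions: 21, 109, 120.
Linear molecule, 3 cuts → 4 fragments:
  1–21 → 21 bp
  22–109 → 88 bp
  110–120 → 11 bp
  121–223 → 103 bp
Sorted largest to smallest: 103, 88, 21, 11 bp.

103, 88, 21, 11 bp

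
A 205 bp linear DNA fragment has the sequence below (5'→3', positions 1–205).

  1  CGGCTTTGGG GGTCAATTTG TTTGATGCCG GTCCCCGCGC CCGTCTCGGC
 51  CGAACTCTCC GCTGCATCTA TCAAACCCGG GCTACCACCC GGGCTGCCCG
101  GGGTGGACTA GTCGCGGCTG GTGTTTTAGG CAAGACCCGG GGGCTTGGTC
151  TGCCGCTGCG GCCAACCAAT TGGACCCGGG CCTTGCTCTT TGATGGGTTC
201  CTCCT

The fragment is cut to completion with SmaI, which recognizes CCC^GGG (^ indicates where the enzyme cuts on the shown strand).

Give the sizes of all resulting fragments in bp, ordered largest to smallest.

78, 39, 39, 28, 12, 9 bp

SmaI sites (CCCGGG) start at positions 76, 88, 97, 136, 175.
SmaI cuts after base 3 of each site, so after positions 78, 90, 99, 138, 177.
Linear molecule, 5 cuts → 6 fragments:
  1–78 → 78 bp
  79–90 → 12 bp
  91–99 → 9 bp
  100–138 → 39 bp
  139–177 → 39 bp
  178–205 → 28 bp
Sorted largest to smallest: 78, 39, 39, 28, 12, 9 bp.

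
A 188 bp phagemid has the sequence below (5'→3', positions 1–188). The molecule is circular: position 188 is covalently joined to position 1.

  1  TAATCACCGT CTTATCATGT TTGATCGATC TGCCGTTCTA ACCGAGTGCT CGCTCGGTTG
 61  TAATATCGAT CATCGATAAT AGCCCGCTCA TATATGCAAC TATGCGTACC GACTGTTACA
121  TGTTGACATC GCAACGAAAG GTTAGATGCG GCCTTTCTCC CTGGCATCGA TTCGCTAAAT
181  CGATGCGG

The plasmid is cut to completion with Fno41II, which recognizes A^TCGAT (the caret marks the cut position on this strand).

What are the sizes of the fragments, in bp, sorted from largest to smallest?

94, 41, 33, 13, 7 bp

Fno41II sites (ATCGAT) start at positions 24, 65, 72, 166, 179.
Fno41II cuts after the first base of each site, so after positions 24, 65, 72, 166, 179.
Circular molecule, 5 cuts → 5 fragments:
  25–65 → 41 bp
  66–72 → 7 bp
  73–166 → 94 bp
  167–179 → 13 bp
  180–188 then 1–24 → 9 + 24 = 33 bp
Sorted largest to smallest: 94, 41, 33, 13, 7 bp.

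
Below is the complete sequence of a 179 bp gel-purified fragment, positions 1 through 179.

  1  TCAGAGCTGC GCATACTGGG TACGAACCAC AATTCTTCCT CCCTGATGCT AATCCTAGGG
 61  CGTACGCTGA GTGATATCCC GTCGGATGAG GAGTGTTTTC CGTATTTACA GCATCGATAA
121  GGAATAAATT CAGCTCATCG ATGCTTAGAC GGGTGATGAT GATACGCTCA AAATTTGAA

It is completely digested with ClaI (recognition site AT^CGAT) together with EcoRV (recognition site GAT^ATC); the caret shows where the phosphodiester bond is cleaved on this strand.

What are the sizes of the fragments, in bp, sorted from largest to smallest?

ClaI sites (ATCGAT) start at positions 113, 137.
ClaI cuts after base 2 of each site, so after positions 114, 138.
The EcoRV site (GATATC) starts at position 73.
EcoRV cuts after base 3 of each site, so after position 75.
Combined cut positions: 75, 114, 138.
Linear molecule, 3 cuts → 4 fragments:
  1–75 → 75 bp
  76–114 → 39 bp
  115–138 → 24 bp
  139–179 → 41 bp
Sorted largest to smallest: 75, 41, 39, 24 bp.

75, 41, 39, 24 bp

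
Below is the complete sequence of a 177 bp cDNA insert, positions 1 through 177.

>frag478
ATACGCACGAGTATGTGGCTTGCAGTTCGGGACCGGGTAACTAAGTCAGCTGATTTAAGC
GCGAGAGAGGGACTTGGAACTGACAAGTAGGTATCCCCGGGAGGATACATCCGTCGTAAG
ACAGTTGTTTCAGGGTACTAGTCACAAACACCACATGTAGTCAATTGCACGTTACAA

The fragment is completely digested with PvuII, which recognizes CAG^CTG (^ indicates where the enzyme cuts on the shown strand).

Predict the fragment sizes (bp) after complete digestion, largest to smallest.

128, 49 bp

The PvuII site (CAGCTG) starts at position 47.
PvuII cuts after base 3 of each site, so after position 49.
Linear molecule, 1 cut → 2 fragments:
  1–49 → 49 bp
  50–177 → 128 bp
Sorted largest to smallest: 128, 49 bp.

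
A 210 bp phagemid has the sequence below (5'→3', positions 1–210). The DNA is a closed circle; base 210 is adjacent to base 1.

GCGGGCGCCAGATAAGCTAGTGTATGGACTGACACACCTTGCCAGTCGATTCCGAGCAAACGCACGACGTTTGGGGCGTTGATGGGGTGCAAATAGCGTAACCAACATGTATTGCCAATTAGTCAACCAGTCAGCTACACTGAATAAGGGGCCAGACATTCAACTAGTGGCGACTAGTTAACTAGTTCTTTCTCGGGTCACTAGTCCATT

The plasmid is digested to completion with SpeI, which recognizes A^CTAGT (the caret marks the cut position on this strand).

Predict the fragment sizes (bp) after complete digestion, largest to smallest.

173, 19, 10, 8 bp

SpeI sites (ACTAGT) start at positions 163, 173, 181, 200.
SpeI cuts after the first base of each site, so after positions 163, 173, 181, 200.
Circular molecule, 4 cuts → 4 fragments:
  164–173 → 10 bp
  174–181 → 8 bp
  182–200 → 19 bp
  201–210 then 1–163 → 10 + 163 = 173 bp
Sorted largest to smallest: 173, 19, 10, 8 bp.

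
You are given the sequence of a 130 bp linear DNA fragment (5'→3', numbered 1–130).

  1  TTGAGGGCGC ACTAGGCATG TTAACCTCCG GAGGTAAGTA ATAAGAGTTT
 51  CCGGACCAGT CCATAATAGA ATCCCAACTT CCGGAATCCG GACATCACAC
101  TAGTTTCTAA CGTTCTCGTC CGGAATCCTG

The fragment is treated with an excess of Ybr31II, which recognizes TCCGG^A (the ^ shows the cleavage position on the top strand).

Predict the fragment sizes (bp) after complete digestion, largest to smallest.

Ybr31II sites (TCCGGA) start at positions 27, 50, 80, 87, 119.
Ybr31II cuts after base 5 of each site (before the last base), so after positions 31, 54, 84, 91, 123.
Linear molecule, 5 cuts → 6 fragments:
  1–31 → 31 bp
  32–54 → 23 bp
  55–84 → 30 bp
  85–91 → 7 bp
  92–123 → 32 bp
  124–130 → 7 bp
Sorted largest to smallest: 32, 31, 30, 23, 7, 7 bp.

32, 31, 30, 23, 7, 7 bp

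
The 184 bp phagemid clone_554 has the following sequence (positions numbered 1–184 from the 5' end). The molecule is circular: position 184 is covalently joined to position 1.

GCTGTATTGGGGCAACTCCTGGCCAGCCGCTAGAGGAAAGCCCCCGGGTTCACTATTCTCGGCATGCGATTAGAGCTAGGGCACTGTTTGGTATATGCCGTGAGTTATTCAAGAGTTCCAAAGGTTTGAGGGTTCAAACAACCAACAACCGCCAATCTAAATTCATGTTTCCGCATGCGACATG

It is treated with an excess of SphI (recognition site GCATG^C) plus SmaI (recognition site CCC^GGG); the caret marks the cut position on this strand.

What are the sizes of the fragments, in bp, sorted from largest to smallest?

111, 52, 21 bp

SphI sites (GCATGC) start at positions 62, 173.
SphI cuts after base 5 of each site (before the last base), so after positions 66, 177.
The SmaI site (CCCGGG) starts at position 43.
SmaI cuts after base 3 of each site, so after position 45.
Combined cut positions: 45, 66, 177.
Circular molecule, 3 cuts → 3 fragments:
  46–66 → 21 bp
  67–177 → 111 bp
  178–184 then 1–45 → 7 + 45 = 52 bp
Sorted largest to smallest: 111, 52, 21 bp.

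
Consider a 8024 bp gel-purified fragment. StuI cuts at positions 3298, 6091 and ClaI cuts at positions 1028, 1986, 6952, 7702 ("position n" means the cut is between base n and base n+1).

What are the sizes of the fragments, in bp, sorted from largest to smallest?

2793, 1312, 1028, 958, 861, 750, 322 bp

Combined cut positions (sorted): 1028, 1986, 3298, 6091, 6952, 7702.
Linear molecule, 6 cuts → 7 fragments:
  1028 − 0 = 1028 bp
  1986 − 1028 = 958 bp
  3298 − 1986 = 1312 bp
  6091 − 3298 = 2793 bp
  6952 − 6091 = 861 bp
  7702 − 6952 = 750 bp
  8024 − 7702 = 322 bp
Sorted largest to smallest: 2793, 1312, 1028, 958, 861, 750, 322 bp.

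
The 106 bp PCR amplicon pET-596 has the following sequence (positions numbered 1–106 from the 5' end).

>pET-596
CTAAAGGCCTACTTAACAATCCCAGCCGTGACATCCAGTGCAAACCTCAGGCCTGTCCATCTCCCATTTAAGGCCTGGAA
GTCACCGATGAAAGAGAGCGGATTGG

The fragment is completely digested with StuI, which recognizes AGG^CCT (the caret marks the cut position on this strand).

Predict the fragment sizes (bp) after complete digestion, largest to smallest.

44, 33, 22, 7 bp

StuI sites (AGGCCT) start at positions 5, 49, 71.
StuI cuts after base 3 of each site, so after positions 7, 51, 73.
Linear molecule, 3 cuts → 4 fragments:
  1–7 → 7 bp
  8–51 → 44 bp
  52–73 → 22 bp
  74–106 → 33 bp
Sorted largest to smallest: 44, 33, 22, 7 bp.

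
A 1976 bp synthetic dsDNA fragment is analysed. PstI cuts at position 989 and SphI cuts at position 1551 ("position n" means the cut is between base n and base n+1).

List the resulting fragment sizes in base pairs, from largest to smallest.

989, 562, 425 bp

Combined cut positions (sorted): 989, 1551.
Linear molecule, 2 cuts → 3 fragments:
  989 − 0 = 989 bp
  1551 − 989 = 562 bp
  1976 − 1551 = 425 bp
Sorted largest to smallest: 989, 562, 425 bp.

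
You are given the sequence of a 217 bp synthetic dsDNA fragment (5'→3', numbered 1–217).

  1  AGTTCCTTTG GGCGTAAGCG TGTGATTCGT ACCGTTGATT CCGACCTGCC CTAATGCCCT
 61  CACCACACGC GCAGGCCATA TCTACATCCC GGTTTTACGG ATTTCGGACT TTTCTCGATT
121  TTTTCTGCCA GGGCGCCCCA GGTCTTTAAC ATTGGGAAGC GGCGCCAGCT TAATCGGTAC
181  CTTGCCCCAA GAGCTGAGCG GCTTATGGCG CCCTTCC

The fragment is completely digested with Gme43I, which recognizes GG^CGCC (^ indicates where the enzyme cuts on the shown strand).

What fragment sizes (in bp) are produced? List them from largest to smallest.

Gme43I sites (GGCGCC) start at positions 132, 161, 207.
Gme43I cuts after base 2 of each site, so after positions 133, 162, 208.
Linear molecule, 3 cuts → 4 fragments:
  1–133 → 133 bp
  134–162 → 29 bp
  163–208 → 46 bp
  209–217 → 9 bp
Sorted largest to smallest: 133, 46, 29, 9 bp.

133, 46, 29, 9 bp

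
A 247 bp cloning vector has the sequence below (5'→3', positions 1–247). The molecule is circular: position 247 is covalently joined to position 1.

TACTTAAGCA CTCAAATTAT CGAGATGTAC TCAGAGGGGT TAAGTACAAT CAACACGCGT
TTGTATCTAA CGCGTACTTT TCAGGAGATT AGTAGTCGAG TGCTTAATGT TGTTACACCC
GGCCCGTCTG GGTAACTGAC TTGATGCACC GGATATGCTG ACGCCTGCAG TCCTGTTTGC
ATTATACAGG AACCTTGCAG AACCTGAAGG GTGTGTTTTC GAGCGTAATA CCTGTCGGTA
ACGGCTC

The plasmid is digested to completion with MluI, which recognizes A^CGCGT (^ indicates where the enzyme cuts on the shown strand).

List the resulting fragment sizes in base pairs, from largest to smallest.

232, 15 bp

MluI sites (ACGCGT) start at positions 55, 70.
MluI cuts after the first base of each site, so after positions 55, 70.
Circular molecule, 2 cuts → 2 fragments:
  56–70 → 15 bp
  71–247 then 1–55 → 177 + 55 = 232 bp
Sorted largest to smallest: 232, 15 bp.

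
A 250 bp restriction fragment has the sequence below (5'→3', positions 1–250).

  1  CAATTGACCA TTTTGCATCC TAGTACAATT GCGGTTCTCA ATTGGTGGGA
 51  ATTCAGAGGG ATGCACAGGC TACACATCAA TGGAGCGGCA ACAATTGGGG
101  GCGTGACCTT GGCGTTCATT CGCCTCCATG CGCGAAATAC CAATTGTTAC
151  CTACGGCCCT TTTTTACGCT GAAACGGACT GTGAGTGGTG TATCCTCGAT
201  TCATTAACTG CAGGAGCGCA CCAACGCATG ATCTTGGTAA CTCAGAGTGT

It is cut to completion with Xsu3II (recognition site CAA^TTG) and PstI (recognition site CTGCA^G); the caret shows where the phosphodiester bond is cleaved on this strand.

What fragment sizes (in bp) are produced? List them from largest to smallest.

69, 53, 49, 38, 25, 13, 3 bp

Xsu3II sites (CAATTG) start at positions 1, 26, 39, 92, 141.
Xsu3II cuts after base 3 of each site, so after positions 3, 28, 41, 94, 143.
The PstI site (CTGCAG) starts at position 208.
PstI cuts after base 5 of each site (before the last base), so after position 212.
Combined cut positions: 3, 28, 41, 94, 143, 212.
Linear molecule, 6 cuts → 7 fragments:
  1–3 → 3 bp
  4–28 → 25 bp
  29–41 → 13 bp
  42–94 → 53 bp
  95–143 → 49 bp
  144–212 → 69 bp
  213–250 → 38 bp
Sorted largest to smallest: 69, 53, 49, 38, 25, 13, 3 bp.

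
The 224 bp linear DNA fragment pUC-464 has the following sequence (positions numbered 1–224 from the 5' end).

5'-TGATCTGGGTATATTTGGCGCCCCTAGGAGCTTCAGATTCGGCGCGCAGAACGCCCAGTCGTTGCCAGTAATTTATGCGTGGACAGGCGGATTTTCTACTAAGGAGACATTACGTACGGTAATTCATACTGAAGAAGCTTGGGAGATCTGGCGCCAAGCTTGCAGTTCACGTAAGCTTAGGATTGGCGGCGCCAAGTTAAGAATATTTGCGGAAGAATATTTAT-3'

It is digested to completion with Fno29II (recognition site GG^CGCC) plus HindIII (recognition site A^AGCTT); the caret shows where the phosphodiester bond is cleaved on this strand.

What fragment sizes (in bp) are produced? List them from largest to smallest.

Fno29II sites (GGCGCC) start at positions 17, 150, 188.
Fno29II cuts after base 2 of each site, so after positions 18, 151, 189.
HindIII sites (AAGCTT) start at positions 135, 156, 173.
HindIII cuts after the first base of each site, so after positions 135, 156, 173.
Combined cut positions: 18, 135, 151, 156, 173, 189.
Linear molecule, 6 cuts → 7 fragments:
  1–18 → 18 bp
  19–135 → 117 bp
  136–151 → 16 bp
  152–156 → 5 bp
  157–173 → 17 bp
  174–189 → 16 bp
  190–224 → 35 bp
Sorted largest to smallest: 117, 35, 18, 17, 16, 16, 5 bp.

117, 35, 18, 17, 16, 16, 5 bp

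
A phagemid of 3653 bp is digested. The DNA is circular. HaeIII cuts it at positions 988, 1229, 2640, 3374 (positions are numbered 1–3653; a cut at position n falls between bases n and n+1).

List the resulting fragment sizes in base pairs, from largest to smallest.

1411, 1267, 734, 241 bp

Circular molecule, 4 cuts → 4 fragments:
  1229 − 988 = 241 bp
  2640 − 1229 = 1411 bp
  3374 − 2640 = 734 bp
  wrap: 3653 − 3374 + 988 = 1267 bp
Sorted largest to smallest: 1411, 1267, 734, 241 bp.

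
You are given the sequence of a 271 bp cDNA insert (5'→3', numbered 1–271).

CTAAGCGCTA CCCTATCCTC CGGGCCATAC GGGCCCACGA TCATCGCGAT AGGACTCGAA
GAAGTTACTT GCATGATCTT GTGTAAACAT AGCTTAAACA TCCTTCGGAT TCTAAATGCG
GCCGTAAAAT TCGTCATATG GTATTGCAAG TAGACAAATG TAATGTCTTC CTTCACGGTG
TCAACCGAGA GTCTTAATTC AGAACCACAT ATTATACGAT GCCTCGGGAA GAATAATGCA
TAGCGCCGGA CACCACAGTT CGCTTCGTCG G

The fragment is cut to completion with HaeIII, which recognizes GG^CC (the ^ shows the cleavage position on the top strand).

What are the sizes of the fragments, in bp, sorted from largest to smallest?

HaeIII sites (GGCC) start at positions 23, 32, 120.
HaeIII cuts after base 2 of each site, so after positions 24, 33, 121.
Linear molecule, 3 cuts → 4 fragments:
  1–24 → 24 bp
  25–33 → 9 bp
  34–121 → 88 bp
  122–271 → 150 bp
Sorted largest to smallest: 150, 88, 24, 9 bp.

150, 88, 24, 9 bp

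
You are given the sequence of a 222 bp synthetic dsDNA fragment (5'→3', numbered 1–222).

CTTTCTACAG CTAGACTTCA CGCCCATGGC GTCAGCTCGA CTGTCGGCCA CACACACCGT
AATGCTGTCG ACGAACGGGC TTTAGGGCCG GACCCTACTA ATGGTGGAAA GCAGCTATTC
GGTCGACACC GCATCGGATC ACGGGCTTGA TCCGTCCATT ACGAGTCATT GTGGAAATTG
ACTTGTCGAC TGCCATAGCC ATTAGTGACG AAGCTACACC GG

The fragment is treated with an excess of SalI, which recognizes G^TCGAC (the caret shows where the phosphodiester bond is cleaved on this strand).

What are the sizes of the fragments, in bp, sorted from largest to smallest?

SalI sites (GTCGAC) start at positions 67, 122, 185.
SalI cuts after the first base of each site, so after positions 67, 122, 185.
Linear molecule, 3 cuts → 4 fragments:
  1–67 → 67 bp
  68–122 → 55 bp
  123–185 → 63 bp
  186–222 → 37 bp
Sorted largest to smallest: 67, 63, 55, 37 bp.

67, 63, 55, 37 bp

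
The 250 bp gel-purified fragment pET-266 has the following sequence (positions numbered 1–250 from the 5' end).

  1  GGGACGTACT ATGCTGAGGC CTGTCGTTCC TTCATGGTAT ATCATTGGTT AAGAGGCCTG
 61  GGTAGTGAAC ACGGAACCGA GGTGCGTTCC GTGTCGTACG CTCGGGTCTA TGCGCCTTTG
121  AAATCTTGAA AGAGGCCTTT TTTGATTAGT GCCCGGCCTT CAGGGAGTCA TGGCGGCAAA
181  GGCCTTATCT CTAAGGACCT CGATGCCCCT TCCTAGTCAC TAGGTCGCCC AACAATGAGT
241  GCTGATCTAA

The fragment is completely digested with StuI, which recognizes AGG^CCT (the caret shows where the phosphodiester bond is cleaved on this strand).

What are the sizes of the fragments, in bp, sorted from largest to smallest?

StuI sites (AGGCCT) start at positions 17, 54, 133, 180.
StuI cuts after base 3 of each site, so after positions 19, 56, 135, 182.
Linear molecule, 4 cuts → 5 fragments:
  1–19 → 19 bp
  20–56 → 37 bp
  57–135 → 79 bp
  136–182 → 47 bp
  183–250 → 68 bp
Sorted largest to smallest: 79, 68, 47, 37, 19 bp.

79, 68, 47, 37, 19 bp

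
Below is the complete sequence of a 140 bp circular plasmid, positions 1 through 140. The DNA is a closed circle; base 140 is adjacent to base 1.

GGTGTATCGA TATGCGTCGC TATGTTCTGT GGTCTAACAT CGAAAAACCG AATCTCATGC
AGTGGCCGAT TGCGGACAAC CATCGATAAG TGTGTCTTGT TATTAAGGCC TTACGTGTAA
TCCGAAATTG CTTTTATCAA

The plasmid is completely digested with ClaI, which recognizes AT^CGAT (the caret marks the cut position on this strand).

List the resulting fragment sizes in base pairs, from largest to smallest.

76, 64 bp

ClaI sites (ATCGAT) start at positions 6, 82.
ClaI cuts after base 2 of each site, so after positions 7, 83.
Circular molecule, 2 cuts → 2 fragments:
  8–83 → 76 bp
  84–140 then 1–7 → 57 + 7 = 64 bp
Sorted largest to smallest: 76, 64 bp.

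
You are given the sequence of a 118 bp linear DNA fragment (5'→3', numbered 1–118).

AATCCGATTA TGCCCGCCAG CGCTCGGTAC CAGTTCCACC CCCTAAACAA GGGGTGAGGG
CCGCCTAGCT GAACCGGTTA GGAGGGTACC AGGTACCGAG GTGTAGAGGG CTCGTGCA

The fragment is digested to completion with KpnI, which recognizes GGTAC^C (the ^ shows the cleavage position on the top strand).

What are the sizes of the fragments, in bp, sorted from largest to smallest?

59, 30, 22, 7 bp

KpnI sites (GGTACC) start at positions 26, 85, 92.
KpnI cuts after base 5 of each site (before the last base), so after positions 30, 89, 96.
Linear molecule, 3 cuts → 4 fragments:
  1–30 → 30 bp
  31–89 → 59 bp
  90–96 → 7 bp
  97–118 → 22 bp
Sorted largest to smallest: 59, 30, 22, 7 bp.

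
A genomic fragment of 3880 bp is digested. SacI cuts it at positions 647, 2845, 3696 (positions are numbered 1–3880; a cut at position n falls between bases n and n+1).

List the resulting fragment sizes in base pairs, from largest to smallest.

2198, 851, 647, 184 bp

Linear molecule, 3 cuts → 4 fragments:
  647 − 0 = 647 bp
  2845 − 647 = 2198 bp
  3696 − 2845 = 851 bp
  3880 − 3696 = 184 bp
Sorted largest to smallest: 2198, 851, 647, 184 bp.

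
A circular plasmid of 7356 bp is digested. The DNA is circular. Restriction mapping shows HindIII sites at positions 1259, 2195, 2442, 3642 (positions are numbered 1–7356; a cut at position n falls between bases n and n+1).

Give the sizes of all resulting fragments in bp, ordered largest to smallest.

4973, 1200, 936, 247 bp

Circular molecule, 4 cuts → 4 fragments:
  2195 − 1259 = 936 bp
  2442 − 2195 = 247 bp
  3642 − 2442 = 1200 bp
  wrap: 7356 − 3642 + 1259 = 4973 bp
Sorted largest to smallest: 4973, 1200, 936, 247 bp.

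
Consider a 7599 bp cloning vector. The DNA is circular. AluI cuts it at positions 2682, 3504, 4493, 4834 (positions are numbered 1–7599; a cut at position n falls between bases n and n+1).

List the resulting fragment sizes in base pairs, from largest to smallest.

5447, 989, 822, 341 bp

Circular molecule, 4 cuts → 4 fragments:
  3504 − 2682 = 822 bp
  4493 − 3504 = 989 bp
  4834 − 4493 = 341 bp
  wrap: 7599 − 4834 + 2682 = 5447 bp
Sorted largest to smallest: 5447, 989, 822, 341 bp.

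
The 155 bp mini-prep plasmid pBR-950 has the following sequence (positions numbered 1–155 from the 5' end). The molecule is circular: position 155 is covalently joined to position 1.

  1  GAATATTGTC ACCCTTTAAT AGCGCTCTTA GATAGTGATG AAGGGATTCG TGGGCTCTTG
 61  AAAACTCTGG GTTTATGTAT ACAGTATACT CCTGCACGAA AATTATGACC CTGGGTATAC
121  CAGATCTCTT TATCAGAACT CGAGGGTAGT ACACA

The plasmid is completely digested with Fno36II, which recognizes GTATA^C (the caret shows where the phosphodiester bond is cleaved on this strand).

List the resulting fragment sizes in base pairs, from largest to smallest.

Fno36II sites (GTATAC) start at positions 77, 84, 115.
Fno36II cuts after base 5 of each site (before the last base), so after positions 81, 88, 119.
Circular molecule, 3 cuts → 3 fragments:
  82–88 → 7 bp
  89–119 → 31 bp
  120–155 then 1–81 → 36 + 81 = 117 bp
Sorted largest to smallest: 117, 31, 7 bp.

117, 31, 7 bp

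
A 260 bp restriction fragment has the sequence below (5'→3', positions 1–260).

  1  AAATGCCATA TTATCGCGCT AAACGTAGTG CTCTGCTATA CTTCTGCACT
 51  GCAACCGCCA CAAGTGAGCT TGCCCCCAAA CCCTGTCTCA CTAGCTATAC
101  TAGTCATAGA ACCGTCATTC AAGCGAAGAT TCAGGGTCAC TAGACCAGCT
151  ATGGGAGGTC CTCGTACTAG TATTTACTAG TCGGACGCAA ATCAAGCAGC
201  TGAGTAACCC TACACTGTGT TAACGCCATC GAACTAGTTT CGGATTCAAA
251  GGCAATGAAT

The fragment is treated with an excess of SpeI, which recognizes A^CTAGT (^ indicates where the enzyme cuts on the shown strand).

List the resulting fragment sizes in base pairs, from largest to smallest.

SpeI sites (ACTAGT) start at positions 99, 166, 176, 233.
SpeI cuts after the first base of each site, so after positions 99, 166, 176, 233.
Linear molecule, 4 cuts → 5 fragments:
  1–99 → 99 bp
  100–166 → 67 bp
  167–176 → 10 bp
  177–233 → 57 bp
  234–260 → 27 bp
Sorted largest to smallest: 99, 67, 57, 27, 10 bp.

99, 67, 57, 27, 10 bp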